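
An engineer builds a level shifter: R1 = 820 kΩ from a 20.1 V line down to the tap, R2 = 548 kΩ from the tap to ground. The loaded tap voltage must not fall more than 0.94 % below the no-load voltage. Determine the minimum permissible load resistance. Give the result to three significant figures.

R_L(min) ≈ 34.6 MΩ

Output resistance R_th = R1‖R2 = (820 × 548)/1368 = 328.5 kΩ.
The fractional drop is R_th/(R_th + R_L); requiring this ≤ 0.00940 gives R_L ≥ R_th(1/0.00940 − 1) = 328.5 × 105.4 = 34.6 MΩ.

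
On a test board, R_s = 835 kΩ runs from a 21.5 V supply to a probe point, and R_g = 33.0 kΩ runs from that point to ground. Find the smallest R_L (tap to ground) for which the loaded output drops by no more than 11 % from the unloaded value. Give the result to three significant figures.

R_L(min) ≈ 257 kΩ

Output resistance R_th = R_s‖R_g = (835 × 33.0)/868.0 = 31.75 kΩ.
The fractional drop is R_th/(R_th + R_L); requiring this ≤ 0.110 gives R_L ≥ R_th(1/0.110 − 1) = 31.75 × 8.091 = 257 kΩ.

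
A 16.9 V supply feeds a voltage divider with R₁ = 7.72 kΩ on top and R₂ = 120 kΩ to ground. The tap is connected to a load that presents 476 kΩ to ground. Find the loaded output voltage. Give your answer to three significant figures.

The load sits in parallel with R₂: R₂‖R_L = (120 × 476) / (120 + 476) = 95.84 kΩ.
V_out = 16.9 × 95.84 / (7.72 + 95.84) = 16.9 × 95.84/103.6 = 15.6 V.
(Unloaded it would have been 15.9 V.)

V_out ≈ 15.6 V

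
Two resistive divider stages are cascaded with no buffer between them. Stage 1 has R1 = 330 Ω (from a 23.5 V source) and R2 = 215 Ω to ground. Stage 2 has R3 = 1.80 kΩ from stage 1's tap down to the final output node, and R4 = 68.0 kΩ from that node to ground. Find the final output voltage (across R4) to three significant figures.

V_out ≈ 9.01 V

Stage 2 presents R3+R4 = 69800 Ω as a load on stage 1's tap.
Stage 1's lower leg becomes R2‖(R3+R4) = 214.3 Ω, so V_mid = 23.5 × 214.3/544.3 = 9.253 V.
Stage 2 is itself unloaded: V_out = V_mid × R4/(R3+R4) = 9.253 × 68000/69800 = 9.01 V.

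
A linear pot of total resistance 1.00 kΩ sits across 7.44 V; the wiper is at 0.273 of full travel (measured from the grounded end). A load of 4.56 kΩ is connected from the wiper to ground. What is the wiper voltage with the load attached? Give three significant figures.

V ≈ 1.95 V

The wiper splits the pot into (1−α)R = 727.0 Ω above and αR = 273.0 Ω below.
Lower section ‖ load = 257.6 Ω.
V_wiper = 7.44 × 257.6/(727.0 + 257.6) = 1.95 V.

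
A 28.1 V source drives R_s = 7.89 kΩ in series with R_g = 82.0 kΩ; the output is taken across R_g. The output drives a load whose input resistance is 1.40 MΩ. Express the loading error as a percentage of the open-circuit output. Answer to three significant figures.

0.511 %

The divider's output (Thévenin) resistance is R_s‖R_g = 7.197 kΩ.
Fractional drop under load = R_th/(R_th + R_L) = 7.197 / (7.197 + 1400) = 0.005115.
So the output falls by 0.511 %.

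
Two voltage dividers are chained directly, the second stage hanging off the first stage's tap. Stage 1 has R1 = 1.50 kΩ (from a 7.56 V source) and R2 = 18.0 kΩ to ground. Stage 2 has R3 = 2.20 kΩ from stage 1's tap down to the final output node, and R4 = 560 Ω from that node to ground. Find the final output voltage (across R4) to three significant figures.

V_out ≈ 0.943 V

Stage 2 presents R3+R4 = 2760 Ω as a load on stage 1's tap.
Stage 1's lower leg becomes R2‖(R3+R4) = 2393 Ω, so V_mid = 7.56 × 2393/3893 = 4.647 V.
Stage 2 is itself unloaded: V_out = V_mid × R4/(R3+R4) = 4.647 × 560/2760 = 0.943 V.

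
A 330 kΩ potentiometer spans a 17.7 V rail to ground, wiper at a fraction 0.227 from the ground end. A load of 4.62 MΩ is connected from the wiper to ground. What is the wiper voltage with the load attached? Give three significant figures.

V ≈ 3.97 V

The wiper splits the pot into (1−α)R = 255.1 kΩ above and αR = 74.91 kΩ below.
Lower section ‖ load = 73.71 kΩ.
V_wiper = 17.7 × 73.71/(255.1 + 73.71) = 3.97 V.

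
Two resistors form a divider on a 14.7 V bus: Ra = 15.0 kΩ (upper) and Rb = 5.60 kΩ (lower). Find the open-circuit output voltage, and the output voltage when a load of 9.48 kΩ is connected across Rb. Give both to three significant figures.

Unloaded: 4.00 V; loaded: 2.79 V

Open-circuit: V = 14.7 × 5.60/(15.0 + 5.60) = 4.00 V.
With the load, Rb becomes Rb‖R_L = 3.520 kΩ, so V = 14.7 × 3.520/18.52 = 2.79 V.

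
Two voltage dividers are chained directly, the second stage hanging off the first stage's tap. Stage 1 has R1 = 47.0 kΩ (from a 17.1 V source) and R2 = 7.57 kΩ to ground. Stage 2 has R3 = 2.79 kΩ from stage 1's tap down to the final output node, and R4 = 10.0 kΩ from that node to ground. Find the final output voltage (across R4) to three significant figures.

Stage 2 presents R3+R4 = 12.79 kΩ as a load on stage 1's tap.
Stage 1's lower leg becomes R2‖(R3+R4) = 4.755 kΩ, so V_mid = 17.1 × 4.755/51.76 = 1.571 V.
Stage 2 is itself unloaded: V_out = V_mid × R4/(R3+R4) = 1.571 × 10.0/12.79 = 1.23 V.

V_out ≈ 1.23 V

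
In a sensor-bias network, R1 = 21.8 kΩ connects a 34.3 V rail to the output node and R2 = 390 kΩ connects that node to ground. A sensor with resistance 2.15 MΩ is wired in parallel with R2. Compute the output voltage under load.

The load sits in parallel with R2: R2‖R_L = (390 × 2150) / (390 + 2150) = 330.1 kΩ.
V_out = 34.3 × 330.1 / (21.8 + 330.1) = 34.3 × 330.1/351.9 = 32.2 V.

V_out ≈ 32.2 V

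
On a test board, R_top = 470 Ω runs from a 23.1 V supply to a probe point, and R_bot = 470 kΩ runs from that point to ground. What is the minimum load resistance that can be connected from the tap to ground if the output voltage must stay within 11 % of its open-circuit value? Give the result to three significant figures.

R_L(min) ≈ 3.80 kΩ

Output resistance R_th = R_top‖R_bot = (470 × 470000)/470500 = 469.5 Ω.
The fractional drop is R_th/(R_th + R_L); requiring this ≤ 0.110 gives R_L ≥ R_th(1/0.110 − 1) = 469.5 × 8.091 = 3.80 kΩ.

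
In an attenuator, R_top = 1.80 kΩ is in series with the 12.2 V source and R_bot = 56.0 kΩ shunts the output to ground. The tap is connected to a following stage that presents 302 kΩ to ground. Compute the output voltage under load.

V_out ≈ 11.8 V

The load sits in parallel with R_bot: R_bot‖R_L = (56.0 × 302) / (56.0 + 302) = 47.24 kΩ.
V_out = 12.2 × 47.24 / (1.80 + 47.24) = 12.2 × 47.24/49.04 = 11.8 V.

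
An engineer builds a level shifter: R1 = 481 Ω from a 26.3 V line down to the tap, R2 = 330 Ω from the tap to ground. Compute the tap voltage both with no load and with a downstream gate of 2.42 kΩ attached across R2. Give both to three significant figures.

Open-circuit: V = 26.3 × 330/(481 + 330) = 10.7 V.
With the load, R2 becomes R2‖R_L = 290.4 Ω, so V = 26.3 × 290.4/771.4 = 9.90 V.

Unloaded: 10.7 V; loaded: 9.90 V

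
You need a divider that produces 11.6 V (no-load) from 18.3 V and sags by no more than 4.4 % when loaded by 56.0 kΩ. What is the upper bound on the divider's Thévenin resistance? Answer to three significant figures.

Loading drop = R_th/(R_th + R_L) ≤ 0.0440, so R_th ≤ R_L · ε/(1−ε) = 56.0 kΩ × 0.0440/0.9560 = 2.58 kΩ.
(Any R1, R2 with R2/(R1+R2) = 0.634 and R1‖R2 ≤ 2.58 kΩ will meet the spec.)

R_th ≤ 2.58 kΩ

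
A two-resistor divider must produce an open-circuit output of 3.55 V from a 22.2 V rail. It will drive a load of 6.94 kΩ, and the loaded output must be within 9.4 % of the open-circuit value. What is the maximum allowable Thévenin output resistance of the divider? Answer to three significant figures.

Loading drop = R_th/(R_th + R_L) ≤ 0.0940, so R_th ≤ R_L · ε/(1−ε) = 6.94 kΩ × 0.0940/0.9060 = 720 Ω.

R_th ≤ 720 Ω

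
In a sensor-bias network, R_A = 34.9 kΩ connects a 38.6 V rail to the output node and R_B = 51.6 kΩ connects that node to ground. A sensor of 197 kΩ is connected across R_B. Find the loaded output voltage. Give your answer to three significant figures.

V_out ≈ 20.8 V

The load sits in parallel with R_B: R_B‖R_L = (51.6 × 197) / (51.6 + 197) = 40.89 kΩ.
V_out = 38.6 × 40.89 / (34.9 + 40.89) = 38.6 × 40.89/75.79 = 20.8 V.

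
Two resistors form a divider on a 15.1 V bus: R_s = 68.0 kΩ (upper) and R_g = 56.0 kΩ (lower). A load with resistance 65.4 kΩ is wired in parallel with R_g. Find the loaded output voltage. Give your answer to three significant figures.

The load sits in parallel with R_g: R_g‖R_L = (56.0 × 65.4) / (56.0 + 65.4) = 30.17 kΩ.
V_out = 15.1 × 30.17 / (68.0 + 30.17) = 15.1 × 30.17/98.17 = 4.64 V.
(Unloaded it would have been 6.82 V.)

V_out ≈ 4.64 V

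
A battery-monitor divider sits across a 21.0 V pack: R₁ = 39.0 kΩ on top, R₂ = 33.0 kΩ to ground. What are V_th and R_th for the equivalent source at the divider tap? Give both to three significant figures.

V_th = 9.62 V, R_th = 17.9 kΩ

V_th is the open-circuit tap voltage: 21.0 × 33.0/(39.0 + 33.0) = 9.62 V.
With the supply zeroed, R₁ and R₂ appear in parallel from the tap: R_th = R₁‖R₂ = (39.0 × 33.0)/72.00 = 17.9 kΩ.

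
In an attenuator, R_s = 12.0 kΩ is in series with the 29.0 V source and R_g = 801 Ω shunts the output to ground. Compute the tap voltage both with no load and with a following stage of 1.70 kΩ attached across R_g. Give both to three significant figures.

Unloaded: 1.81 V; loaded: 1.26 V

Open-circuit: V = 29.0 × 801/(12000 + 801) = 1.81 V.
With the load, R_g becomes R_g‖R_L = 544.5 Ω, so V = 29.0 × 544.5/12540 = 1.26 V.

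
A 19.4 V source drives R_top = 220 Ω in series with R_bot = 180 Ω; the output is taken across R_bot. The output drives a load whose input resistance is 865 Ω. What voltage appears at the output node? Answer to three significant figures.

V_out ≈ 7.83 V

The load sits in parallel with R_bot: R_bot‖R_L = (180 × 865) / (180 + 865) = 149.0 Ω.
V_out = 19.4 × 149.0 / (220 + 149.0) = 19.4 × 149.0/369.0 = 7.83 V.
(Unloaded it would have been 8.73 V.)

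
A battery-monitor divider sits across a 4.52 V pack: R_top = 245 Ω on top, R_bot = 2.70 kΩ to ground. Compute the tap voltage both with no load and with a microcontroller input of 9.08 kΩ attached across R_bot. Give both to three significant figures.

Unloaded: 4.14 V; loaded: 4.04 V

Open-circuit: V = 4.52 × 2700/(245 + 2700) = 4.14 V.
With the load, R_bot becomes R_bot‖R_L = 2081 Ω, so V = 4.52 × 2081/2326 = 4.04 V.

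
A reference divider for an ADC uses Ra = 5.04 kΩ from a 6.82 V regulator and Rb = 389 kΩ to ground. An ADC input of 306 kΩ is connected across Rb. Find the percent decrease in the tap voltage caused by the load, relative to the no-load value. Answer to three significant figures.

The divider's output (Thévenin) resistance is Ra‖Rb = 4.976 kΩ.
Fractional drop under load = R_th/(R_th + R_L) = 4.976 / (4.976 + 306) = 0.01600.
So the output falls by 1.60 %.

1.60 %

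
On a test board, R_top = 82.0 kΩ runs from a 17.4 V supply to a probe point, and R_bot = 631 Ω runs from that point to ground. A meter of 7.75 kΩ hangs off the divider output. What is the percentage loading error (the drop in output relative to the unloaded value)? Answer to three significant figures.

7.48 %

The divider's output (Thévenin) resistance is R_top‖R_bot = 626.2 Ω.
Fractional drop under load = R_th/(R_th + R_L) = 626.2 / (626.2 + 7750) = 0.07476.
So the output falls by 7.48 %.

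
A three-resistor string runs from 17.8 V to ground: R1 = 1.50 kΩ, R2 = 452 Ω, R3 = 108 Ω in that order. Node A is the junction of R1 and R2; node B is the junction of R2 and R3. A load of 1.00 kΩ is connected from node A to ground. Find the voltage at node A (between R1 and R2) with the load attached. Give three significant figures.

V ≈ 3.44 V

Below node A the series string R2+R3 = 560.0 Ω sits in parallel with the 1000 Ω load: 359.0 Ω.
V_A = 17.8 × 359.0/(1500 + 359.0) = 3.44 V.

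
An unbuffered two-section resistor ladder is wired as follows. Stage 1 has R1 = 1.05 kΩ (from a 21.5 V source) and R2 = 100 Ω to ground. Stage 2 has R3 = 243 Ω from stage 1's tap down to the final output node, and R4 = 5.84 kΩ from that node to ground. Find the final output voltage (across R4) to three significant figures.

V_out ≈ 1.77 V

Stage 2 presents R3+R4 = 6083 Ω as a load on stage 1's tap.
Stage 1's lower leg becomes R2‖(R3+R4) = 98.38 Ω, so V_mid = 21.5 × 98.38/1148 = 1.842 V.
Stage 2 is itself unloaded: V_out = V_mid × R4/(R3+R4) = 1.842 × 5840/6083 = 1.77 V.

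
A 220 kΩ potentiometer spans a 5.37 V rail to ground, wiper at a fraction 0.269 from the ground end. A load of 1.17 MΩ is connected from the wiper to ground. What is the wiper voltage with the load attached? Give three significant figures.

The wiper splits the pot into (1−α)R = 160.8 kΩ above and αR = 59.18 kΩ below.
Lower section ‖ load = 56.33 kΩ.
V_wiper = 5.37 × 56.33/(160.8 + 56.33) = 1.39 V.

V ≈ 1.39 V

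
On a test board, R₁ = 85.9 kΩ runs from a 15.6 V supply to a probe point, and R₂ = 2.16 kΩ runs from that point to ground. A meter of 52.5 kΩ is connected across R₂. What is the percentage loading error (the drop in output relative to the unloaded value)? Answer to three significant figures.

3.86 %

The divider's output (Thévenin) resistance is R₁‖R₂ = 2.107 kΩ.
Fractional drop under load = R_th/(R_th + R_L) = 2.107 / (2.107 + 52.5) = 0.03859.
So the output falls by 3.86 %.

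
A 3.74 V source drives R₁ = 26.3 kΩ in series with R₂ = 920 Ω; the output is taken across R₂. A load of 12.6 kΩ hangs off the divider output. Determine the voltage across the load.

V_out ≈ 0.118 V

The load sits in parallel with R₂: R₂‖R_L = (920 × 12600) / (920 + 12600) = 857.4 Ω.
V_out = 3.74 × 857.4 / (26300 + 857.4) = 3.74 × 857.4/27160 = 0.118 V.
(Unloaded it would have been 0.126 V.)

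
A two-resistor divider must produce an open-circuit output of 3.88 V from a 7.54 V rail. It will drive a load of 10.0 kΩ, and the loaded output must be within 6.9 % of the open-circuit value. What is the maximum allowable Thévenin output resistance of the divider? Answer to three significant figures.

Loading drop = R_th/(R_th + R_L) ≤ 0.0690, so R_th ≤ R_L · ε/(1−ε) = 10.0 kΩ × 0.0690/0.9310 = 741 Ω.
(Any R1, R2 with R2/(R1+R2) = 0.515 and R1‖R2 ≤ 741 Ω will meet the spec.)

R_th ≤ 741 Ω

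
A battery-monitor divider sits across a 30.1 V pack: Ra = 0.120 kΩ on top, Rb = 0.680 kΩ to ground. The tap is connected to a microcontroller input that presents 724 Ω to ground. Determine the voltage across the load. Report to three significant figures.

V_out ≈ 22.4 V

The load sits in parallel with Rb: Rb‖R_L = (680 × 724) / (680 + 724) = 350.7 Ω.
V_out = 30.1 × 350.7 / (120 + 350.7) = 30.1 × 350.7/470.7 = 22.4 V.
(Unloaded it would have been 25.6 V.)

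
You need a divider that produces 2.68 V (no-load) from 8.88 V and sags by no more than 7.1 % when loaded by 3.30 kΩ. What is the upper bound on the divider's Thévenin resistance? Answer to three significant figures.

R_th ≤ 252 Ω

Loading drop = R_th/(R_th + R_L) ≤ 0.0710, so R_th ≤ R_L · ε/(1−ε) = 3.30 kΩ × 0.0710/0.9290 = 252 Ω.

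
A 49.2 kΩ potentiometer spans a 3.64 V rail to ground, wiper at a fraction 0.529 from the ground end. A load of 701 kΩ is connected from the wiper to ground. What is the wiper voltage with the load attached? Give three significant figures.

The wiper splits the pot into (1−α)R = 23.17 kΩ above and αR = 26.03 kΩ below.
Lower section ‖ load = 25.10 kΩ.
V_wiper = 3.64 × 25.10/(23.17 + 25.10) = 1.89 V.

V ≈ 1.89 V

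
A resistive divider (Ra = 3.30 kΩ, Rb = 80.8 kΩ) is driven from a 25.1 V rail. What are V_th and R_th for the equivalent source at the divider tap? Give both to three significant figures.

V_th is the open-circuit tap voltage: 25.1 × 80.8/(3.30 + 80.8) = 24.1 V.
With the supply zeroed, Ra and Rb appear in parallel from the tap: R_th = Ra‖Rb = (3.30 × 80.8)/84.10 = 3.17 kΩ.

V_th = 24.1 V, R_th = 3.17 kΩ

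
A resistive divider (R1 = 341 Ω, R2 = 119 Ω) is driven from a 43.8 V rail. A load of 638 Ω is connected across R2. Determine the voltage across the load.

V_out ≈ 9.95 V

The load sits in parallel with R2: R2‖R_L = (119 × 638) / (119 + 638) = 100.3 Ω.
V_out = 43.8 × 100.3 / (341 + 100.3) = 43.8 × 100.3/441.3 = 9.95 V.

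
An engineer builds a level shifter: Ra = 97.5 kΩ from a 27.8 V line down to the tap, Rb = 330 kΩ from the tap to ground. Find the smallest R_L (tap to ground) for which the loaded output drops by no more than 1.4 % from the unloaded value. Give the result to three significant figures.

R_L(min) ≈ 5.30 MΩ

Output resistance R_th = Ra‖Rb = (97.5 × 330)/427.5 = 75.26 kΩ.
The fractional drop is R_th/(R_th + R_L); requiring this ≤ 0.0140 gives R_L ≥ R_th(1/0.0140 − 1) = 75.26 × 70.43 = 5.30 MΩ.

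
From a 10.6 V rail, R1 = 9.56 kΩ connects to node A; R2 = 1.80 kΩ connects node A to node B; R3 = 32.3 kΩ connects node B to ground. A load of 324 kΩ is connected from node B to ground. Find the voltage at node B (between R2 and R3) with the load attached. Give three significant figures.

At node B, R3 is in parallel with the load: R3‖R_L = 29.37 kΩ.
Below node A the resistance is R2 + (R3‖R_L) = 31.17 kΩ, so V_A = 10.6 × 31.17/40.73 = 8.112 V.
Then V_B = V_A × (R3‖R_L)/(R2 + R3‖R_L) = 8.112 × 29.37/31.17 = 7.64 V.

V ≈ 7.64 V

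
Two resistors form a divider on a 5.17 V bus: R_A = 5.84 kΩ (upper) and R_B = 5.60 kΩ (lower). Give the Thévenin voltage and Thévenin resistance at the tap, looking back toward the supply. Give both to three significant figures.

V_th is the open-circuit tap voltage: 5.17 × 5.60/(5.84 + 5.60) = 2.53 V.
With the supply zeroed, R_A and R_B appear in parallel from the tap: R_th = R_A‖R_B = (5.84 × 5.60)/11.44 = 2.86 kΩ.

V_th = 2.53 V, R_th = 2.86 kΩ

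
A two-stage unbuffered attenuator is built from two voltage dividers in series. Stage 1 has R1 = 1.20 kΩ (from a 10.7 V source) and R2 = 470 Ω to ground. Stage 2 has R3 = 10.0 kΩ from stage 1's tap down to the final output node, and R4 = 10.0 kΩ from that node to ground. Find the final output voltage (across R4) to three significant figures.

Stage 2 presents R3+R4 = 20000 Ω as a load on stage 1's tap.
Stage 1's lower leg becomes R2‖(R3+R4) = 459.2 Ω, so V_mid = 10.7 × 459.2/1659 = 2.961 V.
Stage 2 is itself unloaded: V_out = V_mid × R4/(R3+R4) = 2.961 × 10000/20000 = 1.48 V.

V_out ≈ 1.48 V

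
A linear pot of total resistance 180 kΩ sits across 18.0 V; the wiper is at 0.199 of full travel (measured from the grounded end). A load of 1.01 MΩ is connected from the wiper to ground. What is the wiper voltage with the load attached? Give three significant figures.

The wiper splits the pot into (1−α)R = 144.2 kΩ above and αR = 35.82 kΩ below.
Lower section ‖ load = 34.59 kΩ.
V_wiper = 18.0 × 34.59/(144.2 + 34.59) = 3.48 V.

V ≈ 3.48 V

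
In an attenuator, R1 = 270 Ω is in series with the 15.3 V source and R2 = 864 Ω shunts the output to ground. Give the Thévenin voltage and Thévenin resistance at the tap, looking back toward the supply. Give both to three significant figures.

V_th is the open-circuit tap voltage: 15.3 × 864/(270 + 864) = 11.7 V.
With the supply zeroed, R1 and R2 appear in parallel from the tap: R_th = R1‖R2 = (270 × 864)/1134 = 206 Ω.

V_th = 11.7 V, R_th = 206 Ω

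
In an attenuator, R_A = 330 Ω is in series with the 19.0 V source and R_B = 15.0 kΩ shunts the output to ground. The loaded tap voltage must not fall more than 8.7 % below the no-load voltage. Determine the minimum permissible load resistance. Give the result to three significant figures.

R_L(min) ≈ 3.39 kΩ

Output resistance R_th = R_A‖R_B = (330 × 15000)/15330 = 322.9 Ω.
The fractional drop is R_th/(R_th + R_L); requiring this ≤ 0.0870 gives R_L ≥ R_th(1/0.0870 − 1) = 322.9 × 10.49 = 3.39 kΩ.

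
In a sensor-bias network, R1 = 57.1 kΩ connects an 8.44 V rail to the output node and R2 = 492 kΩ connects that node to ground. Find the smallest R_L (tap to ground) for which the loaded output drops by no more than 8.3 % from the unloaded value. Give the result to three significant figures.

Output resistance R_th = R1‖R2 = (57.1 × 492)/549.1 = 51.16 kΩ.
The fractional drop is R_th/(R_th + R_L); requiring this ≤ 0.0830 gives R_L ≥ R_th(1/0.0830 − 1) = 51.16 × 11.05 = 565 kΩ.

R_L(min) ≈ 565 kΩ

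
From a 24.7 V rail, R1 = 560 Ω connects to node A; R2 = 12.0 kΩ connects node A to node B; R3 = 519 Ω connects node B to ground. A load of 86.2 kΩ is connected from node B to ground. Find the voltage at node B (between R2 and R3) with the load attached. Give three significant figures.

At node B, R3 is in parallel with the load: R3‖R_L = 515.9 Ω.
Below node A the resistance is R2 + (R3‖R_L) = 12520 Ω, so V_A = 24.7 × 12520/13080 = 23.64 V.
Then V_B = V_A × (R3‖R_L)/(R2 + R3‖R_L) = 23.64 × 515.9/12520 = 0.975 V.

V ≈ 0.975 V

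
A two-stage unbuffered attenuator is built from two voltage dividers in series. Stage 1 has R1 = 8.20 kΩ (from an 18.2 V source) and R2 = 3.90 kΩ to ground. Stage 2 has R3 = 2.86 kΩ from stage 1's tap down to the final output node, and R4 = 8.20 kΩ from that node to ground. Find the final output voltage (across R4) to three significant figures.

V_out ≈ 3.51 V

Stage 2 presents R3+R4 = 11.06 kΩ as a load on stage 1's tap.
Stage 1's lower leg becomes R2‖(R3+R4) = 2.883 kΩ, so V_mid = 18.2 × 2.883/11.08 = 4.735 V.
Stage 2 is itself unloaded: V_out = V_mid × R4/(R3+R4) = 4.735 × 8.20/11.06 = 3.51 V.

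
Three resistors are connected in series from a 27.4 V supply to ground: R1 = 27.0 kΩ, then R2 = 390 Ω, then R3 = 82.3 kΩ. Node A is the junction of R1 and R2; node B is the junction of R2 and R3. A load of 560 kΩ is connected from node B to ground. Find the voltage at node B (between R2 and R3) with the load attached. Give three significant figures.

At node B, R3 is in parallel with the load: R3‖R_L = 71750 Ω.
Below node A the resistance is R2 + (R3‖R_L) = 72140 Ω, so V_A = 27.4 × 72140/99140 = 19.94 V.
Then V_B = V_A × (R3‖R_L)/(R2 + R3‖R_L) = 19.94 × 71750/72140 = 19.8 V.

V ≈ 19.8 V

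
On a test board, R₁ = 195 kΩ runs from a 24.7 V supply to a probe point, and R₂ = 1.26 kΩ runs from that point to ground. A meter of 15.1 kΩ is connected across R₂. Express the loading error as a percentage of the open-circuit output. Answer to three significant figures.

7.66 %

The divider's output (Thévenin) resistance is R₁‖R₂ = 1.252 kΩ.
Fractional drop under load = R_th/(R_th + R_L) = 1.252 / (1.252 + 15.1) = 0.07656.
So the output falls by 7.66 %.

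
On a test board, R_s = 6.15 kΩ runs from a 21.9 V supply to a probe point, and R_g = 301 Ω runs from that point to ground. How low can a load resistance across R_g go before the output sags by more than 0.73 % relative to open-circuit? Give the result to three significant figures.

R_L(min) ≈ 39.0 kΩ

Output resistance R_th = R_s‖R_g = (6150 × 301)/6451 = 287.0 Ω.
The fractional drop is R_th/(R_th + R_L); requiring this ≤ 0.00730 gives R_L ≥ R_th(1/0.00730 − 1) = 287.0 × 136.0 = 39.0 kΩ.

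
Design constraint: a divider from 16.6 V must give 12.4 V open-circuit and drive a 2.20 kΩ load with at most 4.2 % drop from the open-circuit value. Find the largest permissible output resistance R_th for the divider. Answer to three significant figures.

R_th ≤ 96.5 Ω

Loading drop = R_th/(R_th + R_L) ≤ 0.0420, so R_th ≤ R_L · ε/(1−ε) = 2.20 kΩ × 0.0420/0.9580 = 96.5 Ω.
(Any R1, R2 with R2/(R1+R2) = 0.747 and R1‖R2 ≤ 96.5 Ω will meet the spec.)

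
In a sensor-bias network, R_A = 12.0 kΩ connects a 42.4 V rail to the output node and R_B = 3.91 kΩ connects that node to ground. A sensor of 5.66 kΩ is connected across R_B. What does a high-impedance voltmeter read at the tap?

V_out ≈ 6.85 V

The load sits in parallel with R_B: R_B‖R_L = (3.91 × 5.66) / (3.91 + 5.66) = 2.312 kΩ.
V_out = 42.4 × 2.312 / (12.0 + 2.312) = 42.4 × 2.312/14.31 = 6.85 V.
(Unloaded it would have been 10.4 V.)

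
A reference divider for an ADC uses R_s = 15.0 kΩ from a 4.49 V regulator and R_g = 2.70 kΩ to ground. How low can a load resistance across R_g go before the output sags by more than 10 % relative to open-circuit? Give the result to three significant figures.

Output resistance R_th = R_s‖R_g = (15.0 × 2.70)/17.70 = 2.288 kΩ.
The fractional drop is R_th/(R_th + R_L); requiring this ≤ 0.100 gives R_L ≥ R_th(1/0.100 − 1) = 2.288 × 9.000 = 20.6 kΩ.

R_L(min) ≈ 20.6 kΩ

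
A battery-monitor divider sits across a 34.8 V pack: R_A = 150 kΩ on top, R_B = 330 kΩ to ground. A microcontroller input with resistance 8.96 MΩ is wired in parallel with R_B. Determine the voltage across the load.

V_out ≈ 23.7 V

The load sits in parallel with R_B: R_B‖R_L = (330 × 8960) / (330 + 8960) = 318.3 kΩ.
V_out = 34.8 × 318.3 / (150 + 318.3) = 34.8 × 318.3/468.3 = 23.7 V.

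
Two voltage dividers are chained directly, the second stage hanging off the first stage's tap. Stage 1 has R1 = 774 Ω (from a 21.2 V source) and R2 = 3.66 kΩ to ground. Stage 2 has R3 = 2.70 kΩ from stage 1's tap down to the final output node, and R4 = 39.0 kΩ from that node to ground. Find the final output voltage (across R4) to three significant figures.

V_out ≈ 16.1 V

Stage 2 presents R3+R4 = 41700 Ω as a load on stage 1's tap.
Stage 1's lower leg becomes R2‖(R3+R4) = 3365 Ω, so V_mid = 21.2 × 3365/4139 = 17.24 V.
Stage 2 is itself unloaded: V_out = V_mid × R4/(R3+R4) = 17.24 × 39000/41700 = 16.1 V.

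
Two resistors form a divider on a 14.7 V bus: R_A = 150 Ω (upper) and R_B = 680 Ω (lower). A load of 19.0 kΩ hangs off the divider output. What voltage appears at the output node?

The load sits in parallel with R_B: R_B‖R_L = (680 × 19000) / (680 + 19000) = 656.5 Ω.
V_out = 14.7 × 656.5 / (150 + 656.5) = 14.7 × 656.5/806.5 = 12.0 V.

V_out ≈ 12.0 V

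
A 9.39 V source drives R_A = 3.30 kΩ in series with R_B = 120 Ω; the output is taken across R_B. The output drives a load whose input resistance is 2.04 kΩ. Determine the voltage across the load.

V_out ≈ 0.312 V

The load sits in parallel with R_B: R_B‖R_L = (120 × 2040) / (120 + 2040) = 113.3 Ω.
V_out = 9.39 × 113.3 / (3300 + 113.3) = 9.39 × 113.3/3413 = 0.312 V.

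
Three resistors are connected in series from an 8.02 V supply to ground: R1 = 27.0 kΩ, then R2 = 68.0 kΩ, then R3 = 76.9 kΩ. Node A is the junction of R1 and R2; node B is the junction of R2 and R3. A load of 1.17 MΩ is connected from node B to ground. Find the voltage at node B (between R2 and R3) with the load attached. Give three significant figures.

At node B, R3 is in parallel with the load: R3‖R_L = 72.16 kΩ.
Below node A the resistance is R2 + (R3‖R_L) = 140.2 kΩ, so V_A = 8.02 × 140.2/167.2 = 6.725 V.
Then V_B = V_A × (R3‖R_L)/(R2 + R3‖R_L) = 6.725 × 72.16/140.2 = 3.46 V.

V ≈ 3.46 V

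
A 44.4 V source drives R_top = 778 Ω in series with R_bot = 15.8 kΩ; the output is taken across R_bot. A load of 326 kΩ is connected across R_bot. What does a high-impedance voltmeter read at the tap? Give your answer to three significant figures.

The load sits in parallel with R_bot: R_bot‖R_L = (15800 × 326000) / (15800 + 326000) = 15070 Ω.
V_out = 44.4 × 15070 / (778 + 15070) = 44.4 × 15070/15850 = 42.2 V.

V_out ≈ 42.2 V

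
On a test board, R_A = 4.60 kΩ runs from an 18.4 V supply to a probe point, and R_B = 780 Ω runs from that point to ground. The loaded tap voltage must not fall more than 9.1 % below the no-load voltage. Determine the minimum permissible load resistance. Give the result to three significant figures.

Output resistance R_th = R_A‖R_B = (4600 × 780)/5380 = 666.9 Ω.
The fractional drop is R_th/(R_th + R_L); requiring this ≤ 0.0910 gives R_L ≥ R_th(1/0.0910 − 1) = 666.9 × 9.989 = 6.66 kΩ.

R_L(min) ≈ 6.66 kΩ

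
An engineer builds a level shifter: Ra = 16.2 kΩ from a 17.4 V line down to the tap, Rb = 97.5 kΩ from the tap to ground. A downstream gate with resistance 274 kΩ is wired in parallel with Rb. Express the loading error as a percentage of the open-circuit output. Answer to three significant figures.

4.83 %

The divider's output (Thévenin) resistance is Ra‖Rb = 13.89 kΩ.
Fractional drop under load = R_th/(R_th + R_L) = 13.89 / (13.89 + 274) = 0.04825.
So the output falls by 4.83 %.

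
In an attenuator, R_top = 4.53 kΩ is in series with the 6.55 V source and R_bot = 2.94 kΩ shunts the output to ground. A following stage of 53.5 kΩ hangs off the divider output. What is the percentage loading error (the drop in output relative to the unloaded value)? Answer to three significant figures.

3.23 %

The divider's output (Thévenin) resistance is R_top‖R_bot = 1.783 kΩ.
Fractional drop under load = R_th/(R_th + R_L) = 1.783 / (1.783 + 53.5) = 0.03225.
So the output falls by 3.23 %.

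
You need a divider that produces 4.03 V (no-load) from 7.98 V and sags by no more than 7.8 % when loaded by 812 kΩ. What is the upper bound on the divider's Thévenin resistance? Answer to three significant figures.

Loading drop = R_th/(R_th + R_L) ≤ 0.0780, so R_th ≤ R_L · ε/(1−ε) = 812 kΩ × 0.0780/0.9220 = 68.7 kΩ.

R_th ≤ 68.7 kΩ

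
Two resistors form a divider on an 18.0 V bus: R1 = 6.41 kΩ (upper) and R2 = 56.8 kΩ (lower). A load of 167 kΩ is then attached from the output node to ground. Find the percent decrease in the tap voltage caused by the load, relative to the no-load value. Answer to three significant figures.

The divider's output (Thévenin) resistance is R1‖R2 = 5.760 kΩ.
Fractional drop under load = R_th/(R_th + R_L) = 5.760 / (5.760 + 167) = 0.03334.
So the output falls by 3.33 %.

3.33 %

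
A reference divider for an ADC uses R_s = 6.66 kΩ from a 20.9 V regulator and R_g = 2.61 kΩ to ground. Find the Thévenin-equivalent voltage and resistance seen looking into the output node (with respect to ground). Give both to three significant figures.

V_th is the open-circuit tap voltage: 20.9 × 2.61/(6.66 + 2.61) = 5.88 V.
With the supply zeroed, R_s and R_g appear in parallel from the tap: R_th = R_s‖R_g = (6.66 × 2.61)/9.270 = 1.88 kΩ.

V_th = 5.88 V, R_th = 1.88 kΩ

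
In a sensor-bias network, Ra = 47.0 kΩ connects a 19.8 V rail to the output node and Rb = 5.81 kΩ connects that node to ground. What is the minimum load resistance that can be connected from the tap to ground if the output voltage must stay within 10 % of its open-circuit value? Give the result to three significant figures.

Output resistance R_th = Ra‖Rb = (47.0 × 5.81)/52.81 = 5.171 kΩ.
The fractional drop is R_th/(R_th + R_L); requiring this ≤ 0.100 gives R_L ≥ R_th(1/0.100 − 1) = 5.171 × 9.000 = 46.5 kΩ.

R_L(min) ≈ 46.5 kΩ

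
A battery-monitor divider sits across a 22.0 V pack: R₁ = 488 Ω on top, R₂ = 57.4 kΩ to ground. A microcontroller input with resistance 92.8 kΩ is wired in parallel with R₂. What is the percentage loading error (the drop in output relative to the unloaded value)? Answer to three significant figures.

0.519 %

The divider's output (Thévenin) resistance is R₁‖R₂ = 483.9 Ω.
Fractional drop under load = R_th/(R_th + R_L) = 483.9 / (483.9 + 92800) = 0.005187.
So the output falls by 0.519 %.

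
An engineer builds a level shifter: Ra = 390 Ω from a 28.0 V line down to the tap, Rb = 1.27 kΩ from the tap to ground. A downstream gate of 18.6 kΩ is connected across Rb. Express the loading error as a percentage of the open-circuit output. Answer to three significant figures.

1.58 %

The divider's output (Thévenin) resistance is Ra‖Rb = 298.4 Ω.
Fractional drop under load = R_th/(R_th + R_L) = 298.4 / (298.4 + 18600) = 0.01579.
So the output falls by 1.58 %.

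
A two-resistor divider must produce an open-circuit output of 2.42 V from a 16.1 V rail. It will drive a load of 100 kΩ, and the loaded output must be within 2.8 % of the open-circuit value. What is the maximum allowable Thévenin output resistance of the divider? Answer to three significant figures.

R_th ≤ 2.88 kΩ

Loading drop = R_th/(R_th + R_L) ≤ 0.0280, so R_th ≤ R_L · ε/(1−ε) = 100 kΩ × 0.0280/0.9720 = 2.88 kΩ.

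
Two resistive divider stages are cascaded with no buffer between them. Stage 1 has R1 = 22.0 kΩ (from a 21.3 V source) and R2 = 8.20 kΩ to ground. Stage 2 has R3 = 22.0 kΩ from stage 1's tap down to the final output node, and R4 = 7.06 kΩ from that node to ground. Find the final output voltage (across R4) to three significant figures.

V_out ≈ 1.17 V

Stage 2 presents R3+R4 = 29.06 kΩ as a load on stage 1's tap.
Stage 1's lower leg becomes R2‖(R3+R4) = 6.395 kΩ, so V_mid = 21.3 × 6.395/28.40 = 4.797 V.
Stage 2 is itself unloaded: V_out = V_mid × R4/(R3+R4) = 4.797 × 7.06/29.06 = 1.17 V.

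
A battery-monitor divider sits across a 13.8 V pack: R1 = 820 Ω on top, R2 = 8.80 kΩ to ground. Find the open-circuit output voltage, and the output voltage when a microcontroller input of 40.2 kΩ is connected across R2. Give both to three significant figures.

Unloaded: 12.6 V; loaded: 12.4 V

Open-circuit: V = 13.8 × 8800/(820 + 8800) = 12.6 V.
With the load, R2 becomes R2‖R_L = 7220 Ω, so V = 13.8 × 7220/8040 = 12.4 V.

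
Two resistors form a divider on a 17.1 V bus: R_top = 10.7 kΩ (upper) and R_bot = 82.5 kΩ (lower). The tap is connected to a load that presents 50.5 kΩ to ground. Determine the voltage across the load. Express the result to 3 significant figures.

The load sits in parallel with R_bot: R_bot‖R_L = (82.5 × 50.5) / (82.5 + 50.5) = 31.33 kΩ.
V_out = 17.1 × 31.33 / (10.7 + 31.33) = 17.1 × 31.33/42.03 = 12.7 V.
(Unloaded it would have been 15.1 V.)

V_out ≈ 12.7 V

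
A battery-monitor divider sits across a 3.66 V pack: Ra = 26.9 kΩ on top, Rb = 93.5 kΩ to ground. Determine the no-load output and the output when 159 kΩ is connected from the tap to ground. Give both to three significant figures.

Unloaded: 2.84 V; loaded: 2.51 V

Open-circuit: V = 3.66 × 93.5/(26.9 + 93.5) = 2.84 V.
With the load, Rb becomes Rb‖R_L = 58.88 kΩ, so V = 3.66 × 58.88/85.78 = 2.51 V.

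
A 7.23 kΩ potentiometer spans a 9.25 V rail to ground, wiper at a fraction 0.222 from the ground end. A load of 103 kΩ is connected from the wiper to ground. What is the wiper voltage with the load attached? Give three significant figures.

V ≈ 2.03 V

The wiper splits the pot into (1−α)R = 5.625 kΩ above and αR = 1.605 kΩ below.
Lower section ‖ load = 1.580 kΩ.
V_wiper = 9.25 × 1.580/(5.625 + 1.580) = 2.03 V.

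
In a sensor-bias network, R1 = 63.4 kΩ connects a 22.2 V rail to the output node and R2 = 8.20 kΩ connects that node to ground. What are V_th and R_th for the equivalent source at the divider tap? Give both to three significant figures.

V_th = 2.54 V, R_th = 7.26 kΩ

V_th is the open-circuit tap voltage: 22.2 × 8.20/(63.4 + 8.20) = 2.54 V.
With the supply zeroed, R1 and R2 appear in parallel from the tap: R_th = R1‖R2 = (63.4 × 8.20)/71.60 = 7.26 kΩ.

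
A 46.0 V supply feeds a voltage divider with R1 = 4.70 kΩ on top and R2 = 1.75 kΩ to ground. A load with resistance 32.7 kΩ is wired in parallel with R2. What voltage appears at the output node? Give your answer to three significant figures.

The load sits in parallel with R2: R2‖R_L = (1.75 × 32.7) / (1.75 + 32.7) = 1.661 kΩ.
V_out = 46.0 × 1.661 / (4.70 + 1.661) = 46.0 × 1.661/6.361 = 12.0 V.

V_out ≈ 12.0 V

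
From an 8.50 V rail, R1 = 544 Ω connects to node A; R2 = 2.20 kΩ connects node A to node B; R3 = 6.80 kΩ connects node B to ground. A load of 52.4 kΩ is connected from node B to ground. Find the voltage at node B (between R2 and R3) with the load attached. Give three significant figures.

At node B, R3 is in parallel with the load: R3‖R_L = 6019 Ω.
Below node A the resistance is R2 + (R3‖R_L) = 8219 Ω, so V_A = 8.50 × 8219/8763 = 7.972 V.
Then V_B = V_A × (R3‖R_L)/(R2 + R3‖R_L) = 7.972 × 6019/8219 = 5.84 V.

V ≈ 5.84 V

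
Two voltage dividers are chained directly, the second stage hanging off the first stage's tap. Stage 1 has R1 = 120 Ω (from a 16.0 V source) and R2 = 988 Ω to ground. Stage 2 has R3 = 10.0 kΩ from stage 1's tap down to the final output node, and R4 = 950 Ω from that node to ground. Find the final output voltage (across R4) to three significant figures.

V_out ≈ 1.23 V

Stage 2 presents R3+R4 = 10950 Ω as a load on stage 1's tap.
Stage 1's lower leg becomes R2‖(R3+R4) = 906.2 Ω, so V_mid = 16.0 × 906.2/1026 = 14.13 V.
Stage 2 is itself unloaded: V_out = V_mid × R4/(R3+R4) = 14.13 × 950/10950 = 1.23 V.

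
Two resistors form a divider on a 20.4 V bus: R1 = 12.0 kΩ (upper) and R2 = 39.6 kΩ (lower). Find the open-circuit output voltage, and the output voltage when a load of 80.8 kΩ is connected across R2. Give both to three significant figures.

Unloaded: 15.7 V; loaded: 14.1 V

Open-circuit: V = 20.4 × 39.6/(12.0 + 39.6) = 15.7 V.
With the load, R2 becomes R2‖R_L = 26.58 kΩ, so V = 20.4 × 26.58/38.58 = 14.1 V.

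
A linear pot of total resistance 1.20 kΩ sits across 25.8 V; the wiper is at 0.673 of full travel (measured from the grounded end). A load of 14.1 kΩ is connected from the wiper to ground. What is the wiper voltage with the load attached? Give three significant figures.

V ≈ 17.0 V

The wiper splits the pot into (1−α)R = 392.4 Ω above and αR = 807.6 Ω below.
Lower section ‖ load = 763.8 Ω.
V_wiper = 25.8 × 763.8/(392.4 + 763.8) = 17.0 V.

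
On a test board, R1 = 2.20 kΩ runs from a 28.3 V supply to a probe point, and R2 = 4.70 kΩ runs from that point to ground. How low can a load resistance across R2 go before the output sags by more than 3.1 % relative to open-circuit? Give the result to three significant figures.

Output resistance R_th = R1‖R2 = (2.20 × 4.70)/6.900 = 1.499 kΩ.
The fractional drop is R_th/(R_th + R_L); requiring this ≤ 0.0310 gives R_L ≥ R_th(1/0.0310 − 1) = 1.499 × 31.26 = 46.8 kΩ.

R_L(min) ≈ 46.8 kΩ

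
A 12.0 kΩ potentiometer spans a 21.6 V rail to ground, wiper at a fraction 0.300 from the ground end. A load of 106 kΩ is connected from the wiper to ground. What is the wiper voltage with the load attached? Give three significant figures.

The wiper splits the pot into (1−α)R = 8.400 kΩ above and αR = 3.600 kΩ below.
Lower section ‖ load = 3.482 kΩ.
V_wiper = 21.6 × 3.482/(8.400 + 3.482) = 6.33 V.

V ≈ 6.33 V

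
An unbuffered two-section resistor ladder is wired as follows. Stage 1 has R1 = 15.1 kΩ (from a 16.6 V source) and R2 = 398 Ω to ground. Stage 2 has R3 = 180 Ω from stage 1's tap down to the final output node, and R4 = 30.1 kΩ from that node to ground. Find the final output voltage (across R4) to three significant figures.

V_out ≈ 0.418 V

Stage 2 presents R3+R4 = 30280 Ω as a load on stage 1's tap.
Stage 1's lower leg becomes R2‖(R3+R4) = 392.8 Ω, so V_mid = 16.6 × 392.8/15490 = 0.4209 V.
Stage 2 is itself unloaded: V_out = V_mid × R4/(R3+R4) = 0.4209 × 30100/30280 = 0.418 V.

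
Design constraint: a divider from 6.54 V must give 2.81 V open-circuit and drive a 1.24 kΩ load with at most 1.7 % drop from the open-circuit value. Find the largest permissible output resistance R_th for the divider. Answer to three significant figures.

R_th ≤ 21.4 Ω

Loading drop = R_th/(R_th + R_L) ≤ 0.0170, so R_th ≤ R_L · ε/(1−ε) = 1.24 kΩ × 0.0170/0.9830 = 21.4 Ω.
(Any R1, R2 with R2/(R1+R2) = 0.430 and R1‖R2 ≤ 21.4 Ω will meet the spec.)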